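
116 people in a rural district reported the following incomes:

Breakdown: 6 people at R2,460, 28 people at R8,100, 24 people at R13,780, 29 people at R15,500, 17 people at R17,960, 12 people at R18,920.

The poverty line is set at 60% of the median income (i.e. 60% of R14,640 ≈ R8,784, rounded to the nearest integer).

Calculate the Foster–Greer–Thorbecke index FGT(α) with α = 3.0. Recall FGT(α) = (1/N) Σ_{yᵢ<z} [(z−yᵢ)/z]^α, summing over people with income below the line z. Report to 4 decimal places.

Poor units: 6×R2,460, 28×R8,100 (q = 34 of N = 116).
Shortfall ratios: (8784−2460)/8784 = 0.7199 (×6); (8784−8100)/8784 = 0.0779 (×28).
Raised to α = 3.0: 0.37316 (×6); 0.00047 (×28).
Sum = 2.252199; FGT(3.0) = 2.252199 / 116 = 0.0194.

0.0194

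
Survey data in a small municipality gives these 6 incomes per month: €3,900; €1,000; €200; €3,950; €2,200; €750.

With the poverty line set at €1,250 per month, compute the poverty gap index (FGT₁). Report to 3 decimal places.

0.240

Below the line: €200, €750, €1,000 (q = 3 of N = 6).
Shortfall ratios: (1250−200)/1250 = 0.8400; (1250−750)/1250 = 0.4000; (1250−1000)/1250 = 0.2000.
Σ = 1.440000. Dividing by the full population N = 6 gives P₁ = 0.240.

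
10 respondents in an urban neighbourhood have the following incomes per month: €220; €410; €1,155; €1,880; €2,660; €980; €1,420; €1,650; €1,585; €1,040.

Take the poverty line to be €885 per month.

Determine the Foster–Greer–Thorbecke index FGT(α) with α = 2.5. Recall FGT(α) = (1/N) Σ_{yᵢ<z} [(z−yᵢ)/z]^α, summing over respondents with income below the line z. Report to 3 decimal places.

0.070

Poor units: €220, €410 (q = 2 of N = 10).
Relative gaps: (885−220)/885 = 0.7514; (885−410)/885 = 0.5367.
Raised to α = 2.5: 0.48944; 0.21105.
Sum = 0.700481; FGT(2.5) = 0.700481 / 10 = 0.070.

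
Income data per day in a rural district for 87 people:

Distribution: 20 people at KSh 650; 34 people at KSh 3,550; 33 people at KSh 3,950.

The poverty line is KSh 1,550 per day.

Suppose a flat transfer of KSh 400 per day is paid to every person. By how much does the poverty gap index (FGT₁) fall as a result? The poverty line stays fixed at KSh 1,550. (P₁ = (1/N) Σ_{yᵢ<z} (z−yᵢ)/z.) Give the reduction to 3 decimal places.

0.059

Before: below the line — 20×KSh 650; poverty gap index (FGT₁) = 0.13348.
After the KSh 400 transfer: below the line — 20×KSh 1,050; poverty gap index (FGT₁) = 0.07416.
Reduction = 0.13348 − 0.07416 = 0.059.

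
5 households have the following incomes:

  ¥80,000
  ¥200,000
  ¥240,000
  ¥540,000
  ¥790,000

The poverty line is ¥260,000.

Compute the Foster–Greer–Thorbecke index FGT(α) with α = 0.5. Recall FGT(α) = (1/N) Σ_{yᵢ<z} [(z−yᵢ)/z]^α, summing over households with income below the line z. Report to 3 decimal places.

0.318

Below the line: ¥80,000, ¥200,000, ¥240,000 (q = 3 of N = 5).
Relative gaps: (260000−80000)/260000 = 0.6923; (260000−200000)/260000 = 0.2308; (260000−240000)/260000 = 0.0769.
Raised to α = 0.5: 0.83205; 0.48038; 0.27735.
Sum = 1.589785; FGT(0.5) = 1.589785 / 5 = 0.318.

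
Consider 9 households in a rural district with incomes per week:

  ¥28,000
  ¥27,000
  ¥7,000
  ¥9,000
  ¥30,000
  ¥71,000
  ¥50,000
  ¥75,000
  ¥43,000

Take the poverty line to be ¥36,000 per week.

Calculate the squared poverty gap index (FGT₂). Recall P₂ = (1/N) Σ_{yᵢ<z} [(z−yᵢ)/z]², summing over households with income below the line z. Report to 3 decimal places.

0.150

Below z: ¥7,000, ¥9,000, ¥27,000, ¥28,000, ¥30,000 (q = 5 of N = 9).
Shortfall ratios: (36000−7000)/36000 = 0.8056; (36000−9000)/36000 = 0.7500; (36000−27000)/36000 = 0.2500; (36000−28000)/36000 = 0.2222; (36000−30000)/36000 = 0.1667.
Squared: 0.6489; 0.5625; 0.0625; 0.0494; 0.0278.
Sum = 1.351080; P₂ = 1.351080 / 9 = 0.150.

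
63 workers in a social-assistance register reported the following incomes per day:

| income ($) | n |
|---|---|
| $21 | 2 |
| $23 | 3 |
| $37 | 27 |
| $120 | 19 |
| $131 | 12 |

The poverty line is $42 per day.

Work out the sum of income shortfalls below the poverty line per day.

$234

Below the line: 2×$21, 3×$23, 27×$37 (q = 32 of N = 63).
Individual gaps: 2×(42−21) = 42; 3×(42−23) = 57; 27×(42−37) = 135.
Aggregate gap = $234.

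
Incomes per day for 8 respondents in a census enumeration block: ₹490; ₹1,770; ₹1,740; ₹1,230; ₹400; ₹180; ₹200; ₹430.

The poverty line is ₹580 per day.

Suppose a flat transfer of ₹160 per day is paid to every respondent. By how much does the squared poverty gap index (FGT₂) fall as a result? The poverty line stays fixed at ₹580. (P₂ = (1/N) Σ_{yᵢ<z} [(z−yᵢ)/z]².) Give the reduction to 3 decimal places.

0.097

Before: below the line — ₹180, ₹200, ₹400, ₹430, ₹490; squared poverty gap index (FGT₂) = 0.13652.
After the ₹160 transfer: below the line — ₹340, ₹360, ₹560; squared poverty gap index (FGT₂) = 0.03954.
Reduction = 0.13652 − 0.03954 = 0.097.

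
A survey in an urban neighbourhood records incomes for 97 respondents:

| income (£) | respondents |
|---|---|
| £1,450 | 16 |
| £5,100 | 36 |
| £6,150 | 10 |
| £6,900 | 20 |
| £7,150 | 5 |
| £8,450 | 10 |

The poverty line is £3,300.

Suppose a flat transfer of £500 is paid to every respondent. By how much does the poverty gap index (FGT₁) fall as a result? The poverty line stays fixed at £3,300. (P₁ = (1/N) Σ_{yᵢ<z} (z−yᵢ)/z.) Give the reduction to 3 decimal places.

0.025

Before: below the line — 16×£1,450; poverty gap index (FGT₁) = 0.09247.
After the £500 transfer: below the line — 16×£1,950; poverty gap index (FGT₁) = 0.06748.
Reduction = 0.09247 − 0.06748 = 0.025.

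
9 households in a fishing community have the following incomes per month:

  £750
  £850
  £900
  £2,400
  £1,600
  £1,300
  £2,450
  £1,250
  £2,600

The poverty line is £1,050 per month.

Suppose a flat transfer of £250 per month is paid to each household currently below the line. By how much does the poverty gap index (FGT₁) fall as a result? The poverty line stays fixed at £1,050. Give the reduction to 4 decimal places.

Before: below the line — £750, £850, £900; poverty gap index (FGT₁) = 0.068783.
After the £250 transfer: below the line — £1,000; poverty gap index (FGT₁) = 0.005291.
Reduction = 0.068783 − 0.005291 = 0.0635.

0.0635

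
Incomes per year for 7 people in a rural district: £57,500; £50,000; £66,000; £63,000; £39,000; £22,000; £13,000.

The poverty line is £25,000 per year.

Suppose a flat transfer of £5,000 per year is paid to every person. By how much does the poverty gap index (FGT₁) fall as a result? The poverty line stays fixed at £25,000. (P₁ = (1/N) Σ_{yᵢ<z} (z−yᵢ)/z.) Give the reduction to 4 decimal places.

0.0457

Before: below the line — £13,000, £22,000; poverty gap index (FGT₁) = 0.085714.
After the £5,000 transfer: below the line — £18,000; poverty gap index (FGT₁) = 0.040000.
Reduction = 0.085714 − 0.040000 = 0.0457.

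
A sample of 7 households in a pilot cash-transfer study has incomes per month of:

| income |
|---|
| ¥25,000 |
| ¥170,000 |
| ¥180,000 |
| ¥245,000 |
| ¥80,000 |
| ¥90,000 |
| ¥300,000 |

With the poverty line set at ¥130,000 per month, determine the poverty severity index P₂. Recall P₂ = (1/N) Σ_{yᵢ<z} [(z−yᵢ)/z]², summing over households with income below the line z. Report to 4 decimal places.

0.1279

Poor units: ¥25,000, ¥80,000, ¥90,000 (q = 3 of N = 7).
Relative gaps: (130000−25000)/130000 = 0.8077; (130000−80000)/130000 = 0.3846; (130000−90000)/130000 = 0.3077.
Squared: 0.6524; 0.1479; 0.0947.
Sum = 0.894970; P₂ = 0.894970 / 7 = 0.1279.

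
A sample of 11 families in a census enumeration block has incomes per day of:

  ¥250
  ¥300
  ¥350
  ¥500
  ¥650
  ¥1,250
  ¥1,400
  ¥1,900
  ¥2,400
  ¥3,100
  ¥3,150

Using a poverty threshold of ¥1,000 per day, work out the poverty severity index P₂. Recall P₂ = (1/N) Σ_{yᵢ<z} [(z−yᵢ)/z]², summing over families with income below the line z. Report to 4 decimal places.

0.1680

Below z: ¥250, ¥300, ¥350, ¥500, ¥650 (q = 5 of N = 11).
Normalized shortfalls: (1000−250)/1000 = 0.7500; (1000−300)/1000 = 0.7000; (1000−350)/1000 = 0.6500; (1000−500)/1000 = 0.5000; (1000−650)/1000 = 0.3500.
Squared: 0.5625; 0.4900; 0.4225; 0.2500; 0.1225.
Sum = 1.847500; P₂ = 1.847500 / 11 = 0.1680.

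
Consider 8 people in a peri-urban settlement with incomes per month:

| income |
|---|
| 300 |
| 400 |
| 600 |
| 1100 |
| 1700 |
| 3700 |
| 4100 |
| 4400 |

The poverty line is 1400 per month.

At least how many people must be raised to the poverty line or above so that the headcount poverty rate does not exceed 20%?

4 of the 8 people are poor, so H = 4/8 = 0.500.
A headcount ratio of at most 20% allows at most ⌊0.20 × 8⌋ = 1 poor people.
So at least 4 − 1 = 3 must be lifted.

3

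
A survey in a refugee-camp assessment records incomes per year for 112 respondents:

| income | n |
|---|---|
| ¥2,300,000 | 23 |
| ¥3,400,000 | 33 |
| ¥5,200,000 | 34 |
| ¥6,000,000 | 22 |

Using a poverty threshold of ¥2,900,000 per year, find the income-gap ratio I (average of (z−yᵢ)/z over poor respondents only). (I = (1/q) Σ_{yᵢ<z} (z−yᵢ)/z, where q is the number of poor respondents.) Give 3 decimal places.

0.207

Incomes under z: 23×¥2,300,000 (q = 23 of N = 112).
Shortfall ratios (z−y)/z: 0.2069 (×23); sum = 4.758621.
I averages over the q = 23 poor units only: 4.758621 / 23 = 0.207.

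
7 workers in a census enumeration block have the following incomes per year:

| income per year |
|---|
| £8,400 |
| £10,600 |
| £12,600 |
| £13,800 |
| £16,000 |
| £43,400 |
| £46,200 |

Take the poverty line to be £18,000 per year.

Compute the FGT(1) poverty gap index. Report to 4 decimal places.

0.2270

Below the line: £8,400, £10,600, £12,600, £13,800, £16,000 (q = 5 of N = 7).
Relative gaps: (18000−8400)/18000 = 0.5333; (18000−10600)/18000 = 0.4111; (18000−12600)/18000 = 0.3000; (18000−13800)/18000 = 0.2333; (18000−16000)/18000 = 0.1111.
Σ = 1.588889. Dividing by the full population N = 7 gives P₁ = 0.2270.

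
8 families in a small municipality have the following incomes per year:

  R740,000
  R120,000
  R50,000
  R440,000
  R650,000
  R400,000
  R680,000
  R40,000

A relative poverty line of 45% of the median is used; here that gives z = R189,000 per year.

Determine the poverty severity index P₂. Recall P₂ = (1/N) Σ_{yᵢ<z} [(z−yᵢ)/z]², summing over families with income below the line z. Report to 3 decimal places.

Below z: R40,000, R50,000, R120,000 (q = 3 of N = 8).
Shortfall ratios: (189000−40000)/189000 = 0.7884; (189000−50000)/189000 = 0.7354; (189000−120000)/189000 = 0.3651.
Squared: 0.6215; 0.5409; 0.1333.
Sum = 1.295680; P₂ = 1.295680 / 8 = 0.162.

0.162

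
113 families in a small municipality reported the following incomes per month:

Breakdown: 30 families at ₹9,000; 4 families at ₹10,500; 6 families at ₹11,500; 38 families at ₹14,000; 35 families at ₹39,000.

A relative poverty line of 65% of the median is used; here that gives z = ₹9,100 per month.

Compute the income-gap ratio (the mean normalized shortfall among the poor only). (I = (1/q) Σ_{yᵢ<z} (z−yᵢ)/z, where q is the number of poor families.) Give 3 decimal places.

0.011

Poor units: 30×₹9,000 (q = 30 of N = 113).
Relative gaps: 0.0110 (×30); sum = 0.329670.
The income-gap ratio divides by q (the poor only): 0.329670 / 30 = 0.011.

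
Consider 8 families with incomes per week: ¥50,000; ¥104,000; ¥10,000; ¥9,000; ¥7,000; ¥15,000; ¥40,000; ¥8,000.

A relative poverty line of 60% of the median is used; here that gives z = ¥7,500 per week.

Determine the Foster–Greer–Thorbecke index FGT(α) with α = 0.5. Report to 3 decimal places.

Below the line: ¥7,000 (q = 1 of N = 8).
Normalized shortfalls: (7500−7000)/7500 = 0.0667.
Raised to α = 0.5: 0.25820.
Sum = 0.258199; FGT(0.5) = 0.258199 / 8 = 0.032.

0.032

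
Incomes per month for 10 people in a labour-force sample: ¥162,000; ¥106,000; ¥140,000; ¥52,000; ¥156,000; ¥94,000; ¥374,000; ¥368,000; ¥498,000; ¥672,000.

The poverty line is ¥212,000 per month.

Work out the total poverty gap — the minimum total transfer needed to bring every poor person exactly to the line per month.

Poor units: ¥52,000, ¥94,000, ¥106,000, ¥140,000, ¥156,000, ¥162,000 (q = 6 of N = 10).
Individual gaps: 212000−52000 = 160000; 212000−94000 = 118000; 212000−106000 = 106000; 212000−140000 = 72000; 212000−156000 = 56000; 212000−162000 = 50000.
Aggregate gap = ¥562,000.

¥562,000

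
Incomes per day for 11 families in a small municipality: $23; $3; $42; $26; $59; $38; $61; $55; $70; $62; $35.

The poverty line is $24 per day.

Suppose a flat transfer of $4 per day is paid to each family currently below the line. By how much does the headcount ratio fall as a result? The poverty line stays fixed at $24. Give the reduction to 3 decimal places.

0.091

Before: below the line — $3, $23; headcount ratio = 0.18182.
After the $4 transfer: below the line — $7; headcount ratio = 0.09091.
Reduction = 0.18182 − 0.09091 = 0.091.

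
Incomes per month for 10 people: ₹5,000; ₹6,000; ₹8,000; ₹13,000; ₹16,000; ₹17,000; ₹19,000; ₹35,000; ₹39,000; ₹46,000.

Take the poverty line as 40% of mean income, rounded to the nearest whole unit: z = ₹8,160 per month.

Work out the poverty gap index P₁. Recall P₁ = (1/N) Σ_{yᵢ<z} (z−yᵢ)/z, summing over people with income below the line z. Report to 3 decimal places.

0.067

Poor units: ₹5,000, ₹6,000, ₹8,000 (q = 3 of N = 10).
Gap ratios (z−y)/z: (8160−5000)/8160 = 0.3873; (8160−6000)/8160 = 0.2647; (8160−8000)/8160 = 0.0196.
Σ = 0.671569. Dividing by the full population N = 10 gives P₁ = 0.067.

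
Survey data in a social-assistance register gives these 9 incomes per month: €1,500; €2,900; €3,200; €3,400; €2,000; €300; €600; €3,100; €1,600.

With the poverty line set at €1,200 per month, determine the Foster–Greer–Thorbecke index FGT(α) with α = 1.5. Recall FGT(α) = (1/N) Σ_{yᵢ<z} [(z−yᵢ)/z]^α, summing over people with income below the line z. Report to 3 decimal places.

0.111

Incomes under z: €300, €600 (q = 2 of N = 9).
Normalized shortfalls: (1200−300)/1200 = 0.7500; (1200−600)/1200 = 0.5000.
Raised to α = 1.5: 0.64952; 0.35355.
Sum = 1.003072; FGT(1.5) = 1.003072 / 9 = 0.111.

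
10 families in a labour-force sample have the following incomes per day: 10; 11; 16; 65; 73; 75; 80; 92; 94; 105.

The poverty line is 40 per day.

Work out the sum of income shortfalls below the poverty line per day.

83

Incomes under z: 10, 11, 16 (q = 3 of N = 10).
Individual gaps: 40−10 = 30; 40−11 = 29; 40−16 = 24.
Aggregate gap = 83.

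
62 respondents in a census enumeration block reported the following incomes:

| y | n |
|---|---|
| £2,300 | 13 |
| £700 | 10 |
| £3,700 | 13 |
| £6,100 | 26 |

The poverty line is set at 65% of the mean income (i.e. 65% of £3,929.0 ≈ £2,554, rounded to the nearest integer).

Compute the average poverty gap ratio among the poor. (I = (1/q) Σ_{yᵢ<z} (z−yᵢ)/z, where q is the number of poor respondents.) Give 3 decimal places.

0.372

Incomes under z: 10×£700, 13×£2,300 (q = 23 of N = 62).
Shortfall ratios (z−y)/z: 0.7259 (×10), 0.0995 (×13); sum = 8.552075.
I averages over the q = 23 poor units only: 8.552075 / 23 = 0.372.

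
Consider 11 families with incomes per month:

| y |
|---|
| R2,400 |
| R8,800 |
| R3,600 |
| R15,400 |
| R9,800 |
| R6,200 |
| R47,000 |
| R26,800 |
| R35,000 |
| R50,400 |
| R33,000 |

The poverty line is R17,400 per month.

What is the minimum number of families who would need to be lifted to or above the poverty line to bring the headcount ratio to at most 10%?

5

6 of the 11 families are poor, so H = 6/11 = 0.545.
A headcount ratio of at most 10% allows at most ⌊0.10 × 11⌋ = 1 poor families.
So at least 6 − 1 = 5 must be lifted.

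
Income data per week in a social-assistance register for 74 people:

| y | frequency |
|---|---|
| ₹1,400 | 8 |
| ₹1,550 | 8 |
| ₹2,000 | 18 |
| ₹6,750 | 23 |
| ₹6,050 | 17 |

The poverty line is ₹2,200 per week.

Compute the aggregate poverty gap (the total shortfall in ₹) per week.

Below the line: 8×₹1,400, 8×₹1,550, 18×₹2,000 (q = 34 of N = 74).
Individual gaps: 8×(2200−1400) = 6400; 8×(2200−1550) = 5200; 18×(2200−2000) = 3600.
Aggregate gap = ₹15,200.

₹15,200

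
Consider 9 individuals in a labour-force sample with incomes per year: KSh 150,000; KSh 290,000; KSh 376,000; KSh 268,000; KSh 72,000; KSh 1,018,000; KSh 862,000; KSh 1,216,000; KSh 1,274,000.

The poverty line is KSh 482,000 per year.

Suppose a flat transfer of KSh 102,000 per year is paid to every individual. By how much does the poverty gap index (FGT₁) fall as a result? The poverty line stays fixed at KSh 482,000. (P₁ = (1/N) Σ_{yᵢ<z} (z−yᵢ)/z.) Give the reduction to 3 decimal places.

Before: below the line — KSh 72,000, KSh 150,000, KSh 268,000, KSh 290,000, KSh 376,000; poverty gap index (FGT₁) = 0.28907.
After the KSh 102,000 transfer: below the line — KSh 174,000, KSh 252,000, KSh 370,000, KSh 392,000, KSh 478,000; poverty gap index (FGT₁) = 0.17151.
Reduction = 0.28907 − 0.17151 = 0.118.

0.118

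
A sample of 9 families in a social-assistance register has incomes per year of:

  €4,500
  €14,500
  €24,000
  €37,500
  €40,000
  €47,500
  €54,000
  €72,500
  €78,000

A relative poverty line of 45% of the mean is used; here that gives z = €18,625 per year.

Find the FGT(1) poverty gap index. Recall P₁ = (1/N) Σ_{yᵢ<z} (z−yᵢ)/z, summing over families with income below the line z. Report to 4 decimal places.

0.1089

Below z: €4,500, €14,500 (q = 2 of N = 9).
Normalized shortfalls: (18625−4500)/18625 = 0.7584; (18625−14500)/18625 = 0.2215.
Sum of shortfalls = 0.979866; P₁ averages over all N: 0.979866 / 9 = 0.1089.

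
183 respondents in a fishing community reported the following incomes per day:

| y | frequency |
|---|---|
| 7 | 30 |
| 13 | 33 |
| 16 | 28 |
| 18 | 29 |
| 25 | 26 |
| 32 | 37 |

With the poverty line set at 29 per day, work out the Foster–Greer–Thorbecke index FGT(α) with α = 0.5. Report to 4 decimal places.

Poor units: 30×7, 33×13, 28×16, 29×18, 26×25 (q = 146 of N = 183).
Relative gaps: (29−7)/29 = 0.7586 (×30); (29−13)/29 = 0.5517 (×33); (29−16)/29 = 0.4483 (×28); (29−18)/29 = 0.3793 (×29); (29−25)/29 = 0.1379 (×26).
Raised to α = 0.5: 0.87099 (×30); 0.74278 (×33); 0.66953 (×28); 0.61588 (×29); 0.37139 (×26).
Sum = 96.905117; FGT(0.5) = 96.905117 / 183 = 0.5295.

0.5295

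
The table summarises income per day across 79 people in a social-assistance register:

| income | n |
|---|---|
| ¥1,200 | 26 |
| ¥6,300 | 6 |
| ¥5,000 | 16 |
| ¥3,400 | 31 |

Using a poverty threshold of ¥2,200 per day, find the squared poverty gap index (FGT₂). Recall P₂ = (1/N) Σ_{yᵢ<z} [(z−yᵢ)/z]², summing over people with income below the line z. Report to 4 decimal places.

0.0680

Below the line: 26×¥1,200 (q = 26 of N = 79).
Normalized shortfalls: (2200−1200)/2200 = 0.4545 (×26).
Squared: 0.2066 (×26).
Sum = 5.371901; P₂ = 5.371901 / 79 = 0.0680.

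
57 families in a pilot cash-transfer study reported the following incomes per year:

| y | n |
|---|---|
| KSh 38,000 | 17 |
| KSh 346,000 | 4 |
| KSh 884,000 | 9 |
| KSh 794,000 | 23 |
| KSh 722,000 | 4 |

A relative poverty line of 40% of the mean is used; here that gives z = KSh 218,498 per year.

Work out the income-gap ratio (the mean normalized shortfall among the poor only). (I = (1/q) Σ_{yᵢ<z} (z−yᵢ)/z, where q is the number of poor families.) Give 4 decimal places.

Poor units: 17×KSh 38,000 (q = 17 of N = 57).
Shortfall ratios (z−y)/z: 0.8261 (×17); sum = 14.043451.
I averages over the q = 17 poor units only: 14.043451 / 17 = 0.8261.

0.8261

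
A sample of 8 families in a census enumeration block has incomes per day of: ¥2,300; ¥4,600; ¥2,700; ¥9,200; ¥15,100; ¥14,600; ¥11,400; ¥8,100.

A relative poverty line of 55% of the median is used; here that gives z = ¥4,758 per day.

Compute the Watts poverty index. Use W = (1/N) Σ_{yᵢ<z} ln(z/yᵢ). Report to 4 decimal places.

0.1659

Incomes under z: ¥2,300, ¥2,700, ¥4,600 (q = 3 of N = 8).
Log gaps: ln(4758/2300) = 0.7269; ln(4758/2700) = 0.5666; ln(4758/4600) = 0.0338.
W = 1.327265 / 8 = 0.1659.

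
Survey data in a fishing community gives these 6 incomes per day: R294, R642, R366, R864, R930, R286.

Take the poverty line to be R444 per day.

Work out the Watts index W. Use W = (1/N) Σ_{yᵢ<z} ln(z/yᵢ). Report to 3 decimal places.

Poor units: R286, R294, R366 (q = 3 of N = 6).
ln(z/y) terms: ln(444/286) = 0.4398; ln(444/294) = 0.4122; ln(444/366) = 0.1932.
W = 1.045269 / 6 = 0.174.

0.174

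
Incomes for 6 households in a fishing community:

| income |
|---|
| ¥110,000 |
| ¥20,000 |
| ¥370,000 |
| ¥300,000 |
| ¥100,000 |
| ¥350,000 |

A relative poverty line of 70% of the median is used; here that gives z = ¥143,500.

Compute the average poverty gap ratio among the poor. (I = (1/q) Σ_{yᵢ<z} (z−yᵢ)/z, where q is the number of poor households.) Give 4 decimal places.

Incomes under z: ¥20,000, ¥100,000, ¥110,000 (q = 3 of N = 6).
Relative gaps: 0.8606, 0.3031, 0.2334; sum = 1.397213.
I averages over the q = 3 poor units only: 1.397213 / 3 = 0.4657.

0.4657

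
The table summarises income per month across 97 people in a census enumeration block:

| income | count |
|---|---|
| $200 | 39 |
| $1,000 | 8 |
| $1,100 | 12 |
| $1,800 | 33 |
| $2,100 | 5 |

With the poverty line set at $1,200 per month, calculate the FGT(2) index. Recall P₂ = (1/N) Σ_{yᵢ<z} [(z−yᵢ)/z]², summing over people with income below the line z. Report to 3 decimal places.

Incomes under z: 39×$200, 8×$1,000, 12×$1,100 (q = 59 of N = 97).
Gap ratios (z−y)/z: (1200−200)/1200 = 0.8333 (×39); (1200−1000)/1200 = 0.1667 (×8); (1200−1100)/1200 = 0.0833 (×12).
Squared: 0.6944 (×39); 0.0278 (×8); 0.0069 (×12).
Sum = 27.388889; P₂ = 27.388889 / 97 = 0.282.

0.282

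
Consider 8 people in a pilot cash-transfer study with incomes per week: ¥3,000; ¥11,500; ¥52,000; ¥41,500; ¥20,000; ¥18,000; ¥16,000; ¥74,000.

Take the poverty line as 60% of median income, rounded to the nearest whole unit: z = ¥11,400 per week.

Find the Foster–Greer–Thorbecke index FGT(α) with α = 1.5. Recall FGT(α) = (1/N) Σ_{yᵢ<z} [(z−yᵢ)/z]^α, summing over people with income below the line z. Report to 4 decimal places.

0.0791

Poor units: ¥3,000 (q = 1 of N = 8).
Relative gaps: (11400−3000)/11400 = 0.7368.
Raised to α = 1.5: 0.63250.
Sum = 0.632502; FGT(1.5) = 0.632502 / 8 = 0.0791.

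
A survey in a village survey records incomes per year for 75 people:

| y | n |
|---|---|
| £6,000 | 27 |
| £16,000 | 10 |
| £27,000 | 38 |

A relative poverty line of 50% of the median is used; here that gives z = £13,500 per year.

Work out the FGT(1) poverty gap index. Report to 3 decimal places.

0.200

Below z: 27×£6,000 (q = 27 of N = 75).
Relative gaps: (13500−6000)/13500 = 0.5556 (×27).
Sum of shortfalls = 15.000000; P₁ averages over all N: 15.000000 / 75 = 0.200.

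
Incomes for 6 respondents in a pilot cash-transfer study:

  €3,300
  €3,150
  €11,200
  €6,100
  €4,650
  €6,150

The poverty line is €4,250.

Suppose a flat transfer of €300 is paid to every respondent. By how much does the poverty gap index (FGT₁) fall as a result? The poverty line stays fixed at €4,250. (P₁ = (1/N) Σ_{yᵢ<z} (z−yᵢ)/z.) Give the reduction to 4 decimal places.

Before: below the line — €3,150, €3,300; poverty gap index (FGT₁) = 0.080392.
After the €300 transfer: below the line — €3,450, €3,600; poverty gap index (FGT₁) = 0.056863.
Reduction = 0.080392 − 0.056863 = 0.0235.

0.0235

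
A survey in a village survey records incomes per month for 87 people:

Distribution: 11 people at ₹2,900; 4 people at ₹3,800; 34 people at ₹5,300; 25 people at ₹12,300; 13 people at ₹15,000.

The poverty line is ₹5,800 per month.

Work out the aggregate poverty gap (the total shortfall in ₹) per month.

Poor units: 11×₹2,900, 4×₹3,800, 34×₹5,300 (q = 49 of N = 87).
Individual gaps: 11×(5800−2900) = 31900; 4×(5800−3800) = 8000; 34×(5800−5300) = 17000.
Aggregate gap = ₹56,900.

₹56,900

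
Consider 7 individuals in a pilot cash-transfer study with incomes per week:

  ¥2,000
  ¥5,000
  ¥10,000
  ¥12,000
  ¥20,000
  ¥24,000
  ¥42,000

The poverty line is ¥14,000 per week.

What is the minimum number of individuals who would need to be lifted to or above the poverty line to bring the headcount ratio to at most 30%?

4 of the 7 individuals are poor, so H = 4/7 = 0.571.
A headcount ratio of at most 30% allows at most ⌊0.30 × 7⌋ = 2 poor individuals.
So at least 4 − 2 = 2 must be lifted.

2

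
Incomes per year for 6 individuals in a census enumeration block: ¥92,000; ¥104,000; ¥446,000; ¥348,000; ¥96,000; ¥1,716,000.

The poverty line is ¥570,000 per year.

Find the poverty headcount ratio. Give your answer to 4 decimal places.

5 of the 6 individuals have income below ¥570,000.
H = 5/6 = 0.8333.

0.8333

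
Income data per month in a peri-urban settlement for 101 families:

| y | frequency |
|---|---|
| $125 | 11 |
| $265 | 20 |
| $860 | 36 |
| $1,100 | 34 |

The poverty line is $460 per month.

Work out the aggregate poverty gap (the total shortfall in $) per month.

Poor units: 11×$125, 20×$265 (q = 31 of N = 101).
Individual gaps: 11×(460−125) = 3685; 20×(460−265) = 3900.
Aggregate gap = $7,585.

$7,585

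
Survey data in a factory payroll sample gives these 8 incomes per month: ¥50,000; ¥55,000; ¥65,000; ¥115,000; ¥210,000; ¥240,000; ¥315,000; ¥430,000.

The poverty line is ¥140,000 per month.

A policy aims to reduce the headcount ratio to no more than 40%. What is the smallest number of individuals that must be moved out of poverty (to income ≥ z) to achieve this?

4 of the 8 individuals are poor, so H = 4/8 = 0.500.
A headcount ratio of at most 40% allows at most ⌊0.40 × 8⌋ = 3 poor individuals.
So at least 4 − 3 = 1 must be lifted.

1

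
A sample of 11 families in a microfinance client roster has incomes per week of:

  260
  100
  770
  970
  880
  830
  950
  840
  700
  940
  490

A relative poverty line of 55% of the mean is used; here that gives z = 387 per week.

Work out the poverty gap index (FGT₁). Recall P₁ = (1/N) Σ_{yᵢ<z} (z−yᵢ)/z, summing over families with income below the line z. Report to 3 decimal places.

0.097

Below the line: 100, 260 (q = 2 of N = 11).
Normalized shortfalls: (387−100)/387 = 0.7416; (387−260)/387 = 0.3282.
Σ = 1.069767. Dividing by the full population N = 11 gives P₁ = 0.097.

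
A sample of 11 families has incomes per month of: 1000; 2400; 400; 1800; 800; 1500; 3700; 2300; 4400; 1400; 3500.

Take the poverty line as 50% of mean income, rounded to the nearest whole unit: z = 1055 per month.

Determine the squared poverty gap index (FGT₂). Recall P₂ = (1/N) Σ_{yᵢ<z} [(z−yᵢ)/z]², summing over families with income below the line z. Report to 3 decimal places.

Poor units: 400, 800, 1000 (q = 3 of N = 11).
Relative gaps: (1055−400)/1055 = 0.6209; (1055−800)/1055 = 0.2417; (1055−1000)/1055 = 0.0521.
Squared: 0.3855; 0.0584; 0.0027.
Sum = 0.446598; P₂ = 0.446598 / 11 = 0.041.

0.041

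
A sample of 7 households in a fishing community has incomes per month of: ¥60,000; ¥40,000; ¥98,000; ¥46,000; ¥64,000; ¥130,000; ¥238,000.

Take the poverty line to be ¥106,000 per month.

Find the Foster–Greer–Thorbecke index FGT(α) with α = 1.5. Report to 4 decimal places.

0.2105

Poor units: ¥40,000, ¥46,000, ¥60,000, ¥64,000, ¥98,000 (q = 5 of N = 7).
Normalized shortfalls: (106000−40000)/106000 = 0.6226; (106000−46000)/106000 = 0.5660; (106000−60000)/106000 = 0.4340; (106000−64000)/106000 = 0.3962; (106000−98000)/106000 = 0.0755.
Raised to α = 1.5: 0.49131; 0.42586; 0.28588; 0.24941; 0.02073.
Sum = 1.473193; FGT(1.5) = 1.473193 / 7 = 0.2105.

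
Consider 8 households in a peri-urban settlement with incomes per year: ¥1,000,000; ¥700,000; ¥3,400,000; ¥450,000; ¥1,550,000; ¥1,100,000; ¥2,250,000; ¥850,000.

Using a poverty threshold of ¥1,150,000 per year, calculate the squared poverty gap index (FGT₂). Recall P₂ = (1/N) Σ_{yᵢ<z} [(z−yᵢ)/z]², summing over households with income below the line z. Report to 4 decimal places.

Below the line: ¥450,000, ¥700,000, ¥850,000, ¥1,000,000, ¥1,100,000 (q = 5 of N = 8).
Relative gaps: (1150000−450000)/1150000 = 0.6087; (1150000−700000)/1150000 = 0.3913; (1150000−850000)/1150000 = 0.2609; (1150000−1000000)/1150000 = 0.1304; (1150000−1100000)/1150000 = 0.0435.
Squared: 0.3705; 0.1531; 0.0681; 0.0170; 0.0019.
Sum = 0.610586; P₂ = 0.610586 / 8 = 0.0763.

0.0763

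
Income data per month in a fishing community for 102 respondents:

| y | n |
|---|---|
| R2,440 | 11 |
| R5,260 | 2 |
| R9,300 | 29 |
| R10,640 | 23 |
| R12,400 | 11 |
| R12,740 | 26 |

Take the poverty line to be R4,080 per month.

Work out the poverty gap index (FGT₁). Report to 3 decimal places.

Below z: 11×R2,440 (q = 11 of N = 102).
Shortfall ratios: (4080−2440)/4080 = 0.4020 (×11).
Σ = 4.421569. Dividing by the full population N = 102 gives P₁ = 0.043.

0.043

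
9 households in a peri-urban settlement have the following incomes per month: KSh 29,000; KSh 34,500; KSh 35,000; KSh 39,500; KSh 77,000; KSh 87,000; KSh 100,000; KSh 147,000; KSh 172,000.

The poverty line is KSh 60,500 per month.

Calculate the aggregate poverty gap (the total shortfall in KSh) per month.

KSh 104,000

Poor units: KSh 29,000, KSh 34,500, KSh 35,000, KSh 39,500 (q = 4 of N = 9).
Individual gaps: 60500−29000 = 31500; 60500−34500 = 26000; 60500−35000 = 25500; 60500−39500 = 21000.
Aggregate gap = KSh 104,000.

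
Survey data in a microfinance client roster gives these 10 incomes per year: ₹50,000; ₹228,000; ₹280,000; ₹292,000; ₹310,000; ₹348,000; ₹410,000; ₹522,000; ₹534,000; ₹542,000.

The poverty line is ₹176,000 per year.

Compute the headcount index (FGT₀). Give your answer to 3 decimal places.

0.100

1 of the 10 households have income below ₹176,000.
H = 1/10 = 0.100.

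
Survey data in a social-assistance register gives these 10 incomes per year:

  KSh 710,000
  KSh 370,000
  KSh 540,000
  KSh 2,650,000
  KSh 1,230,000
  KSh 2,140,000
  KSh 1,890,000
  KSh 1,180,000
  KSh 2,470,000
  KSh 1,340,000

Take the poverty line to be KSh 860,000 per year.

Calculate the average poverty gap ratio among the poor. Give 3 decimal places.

0.372

Below the line: KSh 370,000, KSh 540,000, KSh 710,000 (q = 3 of N = 10).
Relative gaps: 0.5698, 0.3721, 0.1744; sum = 1.116279.
I averages over the q = 3 poor units only: 1.116279 / 3 = 0.372.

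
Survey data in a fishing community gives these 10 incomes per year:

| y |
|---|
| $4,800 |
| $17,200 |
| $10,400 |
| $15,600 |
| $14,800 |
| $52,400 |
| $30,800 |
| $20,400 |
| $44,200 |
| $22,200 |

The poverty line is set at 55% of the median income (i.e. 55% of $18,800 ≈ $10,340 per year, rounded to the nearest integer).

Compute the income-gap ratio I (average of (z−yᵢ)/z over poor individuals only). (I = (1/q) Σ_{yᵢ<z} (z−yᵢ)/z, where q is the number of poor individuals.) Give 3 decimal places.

Below z: $4,800 (q = 1 of N = 10).
Shortfall ratios (z−y)/z: 0.5358; sum = 0.535783.
I averages over the q = 1 poor units only: 0.535783 / 1 = 0.536.

0.536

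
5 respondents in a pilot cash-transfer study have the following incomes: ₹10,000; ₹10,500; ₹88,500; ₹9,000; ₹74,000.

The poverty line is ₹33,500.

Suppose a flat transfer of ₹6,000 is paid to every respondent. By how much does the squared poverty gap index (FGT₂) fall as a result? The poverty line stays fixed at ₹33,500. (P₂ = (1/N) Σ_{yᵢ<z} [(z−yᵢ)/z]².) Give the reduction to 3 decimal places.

Before: below the line — ₹9,000, ₹10,000, ₹10,500; squared poverty gap index (FGT₂) = 0.29967.
After the ₹6,000 transfer: below the line — ₹15,000, ₹16,000, ₹16,500; squared poverty gap index (FGT₂) = 0.16708.
Reduction = 0.29967 − 0.16708 = 0.133.

0.133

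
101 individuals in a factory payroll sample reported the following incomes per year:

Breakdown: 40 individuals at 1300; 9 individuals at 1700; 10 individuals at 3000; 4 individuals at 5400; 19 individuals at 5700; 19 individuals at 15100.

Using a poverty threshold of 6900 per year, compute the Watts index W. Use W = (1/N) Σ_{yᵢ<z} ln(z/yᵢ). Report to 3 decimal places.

0.914

Below the line: 40×1300, 9×1700, 10×3000, 4×5400, 19×5700 (q = 82 of N = 101).
ln(z/y) terms: ln(6900/1300) = 1.6692 (×40); ln(6900/1700) = 1.4009 (×9); ln(6900/3000) = 0.8329 (×10); ln(6900/5400) = 0.2451 (×4); ln(6900/5700) = 0.1911 (×19).
W = 92.313955 / 101 = 0.914.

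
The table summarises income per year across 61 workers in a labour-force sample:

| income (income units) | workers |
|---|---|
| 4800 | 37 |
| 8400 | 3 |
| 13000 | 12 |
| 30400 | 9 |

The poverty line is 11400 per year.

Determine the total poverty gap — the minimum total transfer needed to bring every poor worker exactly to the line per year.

253200

Below the line: 37×4800, 3×8400 (q = 40 of N = 61).
Individual gaps: 37×(11400−4800) = 244200; 3×(11400−8400) = 9000.
Aggregate gap = 253200.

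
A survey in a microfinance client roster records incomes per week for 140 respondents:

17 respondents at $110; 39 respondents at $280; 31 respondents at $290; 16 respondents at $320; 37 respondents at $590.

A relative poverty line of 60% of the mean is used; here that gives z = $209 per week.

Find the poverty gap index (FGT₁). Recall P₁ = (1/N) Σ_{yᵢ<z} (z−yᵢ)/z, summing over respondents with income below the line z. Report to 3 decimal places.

Incomes under z: 17×$110 (q = 17 of N = 140).
Normalized shortfalls: (209−110)/209 = 0.4737 (×17).
Sum of shortfalls = 8.052632; P₁ averages over all N: 8.052632 / 140 = 0.058.

0.058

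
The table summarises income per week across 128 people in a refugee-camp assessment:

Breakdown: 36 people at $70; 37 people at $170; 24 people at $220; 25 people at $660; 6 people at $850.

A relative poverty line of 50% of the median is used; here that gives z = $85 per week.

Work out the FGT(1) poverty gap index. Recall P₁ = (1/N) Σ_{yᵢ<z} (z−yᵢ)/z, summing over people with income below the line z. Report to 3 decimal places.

Incomes under z: 36×$70 (q = 36 of N = 128).
Gap ratios (z−y)/z: (85−70)/85 = 0.1765 (×36).
Sum of shortfalls = 6.352941; P₁ averages over all N: 6.352941 / 128 = 0.050.

0.050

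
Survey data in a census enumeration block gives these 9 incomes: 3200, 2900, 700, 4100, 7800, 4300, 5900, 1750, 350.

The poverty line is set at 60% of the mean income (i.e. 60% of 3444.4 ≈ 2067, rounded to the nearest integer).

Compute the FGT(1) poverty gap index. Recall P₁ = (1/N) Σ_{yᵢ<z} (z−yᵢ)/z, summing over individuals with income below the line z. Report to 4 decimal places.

Below z: 350, 700, 1750 (q = 3 of N = 9).
Relative gaps: (2067−350)/2067 = 0.8307; (2067−700)/2067 = 0.6613; (2067−1750)/2067 = 0.1534.
Sum of shortfalls = 1.645380; P₁ averages over all N: 1.645380 / 9 = 0.1828.

0.1828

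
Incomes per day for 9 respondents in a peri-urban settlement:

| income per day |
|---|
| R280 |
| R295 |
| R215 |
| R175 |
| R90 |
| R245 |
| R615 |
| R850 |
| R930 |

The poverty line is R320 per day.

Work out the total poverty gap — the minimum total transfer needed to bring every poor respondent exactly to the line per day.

Incomes under z: R90, R175, R215, R245, R280, R295 (q = 6 of N = 9).
Individual gaps: 320−90 = 230; 320−175 = 145; 320−215 = 105; 320−245 = 75; 320−280 = 40; 320−295 = 25.
Aggregate gap = R620.

R620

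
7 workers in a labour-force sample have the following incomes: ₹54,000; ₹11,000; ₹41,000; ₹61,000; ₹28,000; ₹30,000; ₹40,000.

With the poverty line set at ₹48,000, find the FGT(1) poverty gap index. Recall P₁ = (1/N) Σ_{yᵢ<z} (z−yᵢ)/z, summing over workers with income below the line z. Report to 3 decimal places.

Below z: ₹11,000, ₹28,000, ₹30,000, ₹40,000, ₹41,000 (q = 5 of N = 7).
Relative gaps: (48000−11000)/48000 = 0.7708; (48000−28000)/48000 = 0.4167; (48000−30000)/48000 = 0.3750; (48000−40000)/48000 = 0.1667; (48000−41000)/48000 = 0.1458.
Sum of shortfalls = 1.875000; P₁ averages over all N: 1.875000 / 7 = 0.268.

0.268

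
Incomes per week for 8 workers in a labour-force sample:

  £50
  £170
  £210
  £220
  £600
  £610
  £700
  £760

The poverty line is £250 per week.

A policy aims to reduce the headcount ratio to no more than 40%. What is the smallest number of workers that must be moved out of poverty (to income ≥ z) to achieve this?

Currently q = 4 of N = 8 are below the line (H = 0.500).
A headcount ratio of at most 40% allows at most ⌊0.40 × 8⌋ = 3 poor workers.
So at least 4 − 3 = 1 must be lifted.

1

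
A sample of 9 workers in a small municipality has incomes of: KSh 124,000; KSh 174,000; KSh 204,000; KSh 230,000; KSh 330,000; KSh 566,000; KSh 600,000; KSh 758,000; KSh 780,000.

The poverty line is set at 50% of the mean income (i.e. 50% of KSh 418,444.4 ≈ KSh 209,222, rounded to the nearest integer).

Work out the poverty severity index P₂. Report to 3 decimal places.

0.022

Below the line: KSh 124,000, KSh 174,000, KSh 204,000 (q = 3 of N = 9).
Normalized shortfalls: (209222−124000)/209222 = 0.4073; (209222−174000)/209222 = 0.1683; (209222−204000)/209222 = 0.0250.
Squared: 0.1659; 0.0283; 0.0006.
Sum = 0.194880; P₂ = 0.194880 / 9 = 0.022.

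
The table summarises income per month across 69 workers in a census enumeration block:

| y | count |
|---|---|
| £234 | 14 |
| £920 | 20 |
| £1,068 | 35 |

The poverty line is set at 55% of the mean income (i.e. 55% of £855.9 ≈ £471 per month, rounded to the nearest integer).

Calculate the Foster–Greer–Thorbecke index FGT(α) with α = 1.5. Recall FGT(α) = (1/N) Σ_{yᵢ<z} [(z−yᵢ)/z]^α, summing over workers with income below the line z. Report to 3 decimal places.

0.072

Incomes under z: 14×£234 (q = 14 of N = 69).
Shortfall ratios: (471−234)/471 = 0.5032 (×14).
Raised to α = 1.5: 0.35694 (×14).
Sum = 4.997113; FGT(1.5) = 4.997113 / 69 = 0.072.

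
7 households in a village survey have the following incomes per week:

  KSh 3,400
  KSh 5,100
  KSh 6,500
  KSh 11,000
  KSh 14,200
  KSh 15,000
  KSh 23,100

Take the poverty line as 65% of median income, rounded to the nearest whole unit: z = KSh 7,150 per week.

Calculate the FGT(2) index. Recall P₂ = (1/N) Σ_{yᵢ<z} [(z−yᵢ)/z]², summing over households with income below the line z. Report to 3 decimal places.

Incomes under z: KSh 3,400, KSh 5,100, KSh 6,500 (q = 3 of N = 7).
Normalized shortfalls: (7150−3400)/7150 = 0.5245; (7150−5100)/7150 = 0.2867; (7150−6500)/7150 = 0.0909.
Squared: 0.2751; 0.0822; 0.0083.
Sum = 0.365544; P₂ = 0.365544 / 7 = 0.052.

0.052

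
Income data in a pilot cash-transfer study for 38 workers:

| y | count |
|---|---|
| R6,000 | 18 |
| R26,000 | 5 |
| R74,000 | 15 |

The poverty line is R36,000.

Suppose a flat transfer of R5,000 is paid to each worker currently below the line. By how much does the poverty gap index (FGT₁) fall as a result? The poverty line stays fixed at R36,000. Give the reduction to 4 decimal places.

Before: below the line — 18×R6,000, 5×R26,000; poverty gap index (FGT₁) = 0.431287.
After the R5,000 transfer: below the line — 18×R11,000, 5×R31,000; poverty gap index (FGT₁) = 0.347222.
Reduction = 0.431287 − 0.347222 = 0.0841.

0.0841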